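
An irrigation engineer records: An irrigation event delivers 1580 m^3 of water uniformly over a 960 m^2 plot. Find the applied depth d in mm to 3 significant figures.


Approach: apply depth from volume over area, d = (V/A)*1000.
d = (1580 / 960) * 1000 = 1650 mm
Therefore the applied depth d = 1650 mm.


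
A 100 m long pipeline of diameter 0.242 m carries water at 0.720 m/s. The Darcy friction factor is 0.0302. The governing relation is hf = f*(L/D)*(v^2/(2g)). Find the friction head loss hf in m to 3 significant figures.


hf = 0.0302 * (100/0.242) * (0.720^2 / (2*9.81))
hf = 0.330 m
Therefore the friction head loss hf = 0.330 m.


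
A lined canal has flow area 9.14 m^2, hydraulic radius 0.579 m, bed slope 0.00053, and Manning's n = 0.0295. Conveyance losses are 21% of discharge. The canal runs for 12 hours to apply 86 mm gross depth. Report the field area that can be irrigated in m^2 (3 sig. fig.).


Approach: apply Manning's equation with a conveyance and depth budget, Q = (1/n)*A*R^(2/3)*S^(1/2); Q_field = Q*(1-loss); Area = Q_field*t/(d/1000).
Step 1 — canal discharge (Manning's equation):
  Q = (1/0.0295) * 9.14 * 0.579^(2/3) * 0.00053^(1/2) = 4.9550 m^3/s
Step 2 — delivered flow: Q_field = 4.9550*(1 - 21/100) = 3.9145 m^3/s
Step 3 — volume delivered: V = 3.9145 * 12*3600 = 169110 m^3
Step 4 — area served: A = V / (depth/1000) = 169110 / 0.086 = 1970000 m^2
Therefore the field area that can be irrigated = 1970000 m^2.


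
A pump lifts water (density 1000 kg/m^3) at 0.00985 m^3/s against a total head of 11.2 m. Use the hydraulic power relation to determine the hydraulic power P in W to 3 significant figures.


Approach: apply the hydraulic power relation, P = rho*g*Q*H.
P = 1000 * 9.81 * 0.00985 * 11.2 = 1080 W
Therefore the hydraulic power P = 1080 W.


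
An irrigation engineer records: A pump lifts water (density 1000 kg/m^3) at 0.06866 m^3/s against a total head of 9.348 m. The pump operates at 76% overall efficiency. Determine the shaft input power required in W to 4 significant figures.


Approach: apply hydraulic power then efficiency conversion, P = rho*g*Q*H; P_in = P/eta.
Step 1 — hydraulic power (P = rho*g*Q*H):
  P = 1000 * 9.81 * 0.06866 * 9.348 = 6296.39 W
Step 2 — input power: P_in = P/eta = 6296.39 / 0.76 = 8285 W
Therefore the shaft input power required = 8285 W.


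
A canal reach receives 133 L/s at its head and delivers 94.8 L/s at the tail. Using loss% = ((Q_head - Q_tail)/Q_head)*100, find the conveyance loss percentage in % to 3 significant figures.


loss = ((133 - 94.8)/133)*100 = 28.7 %
Therefore the conveyance loss percentage = 28.7 %.


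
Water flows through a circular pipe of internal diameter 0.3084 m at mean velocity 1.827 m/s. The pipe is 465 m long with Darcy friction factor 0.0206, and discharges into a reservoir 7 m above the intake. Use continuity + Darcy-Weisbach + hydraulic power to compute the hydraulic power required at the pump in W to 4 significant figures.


Approach: apply continuity + Darcy-Weisbach + hydraulic power, Q = A*v; hf = f*(L/D)*(v^2/(2g)); H = static + hf; P = rho*g*Q*H.
Step 1 — flow rate (continuity, Q = A*v):
  A = pi*(0.3084/2)^2 = 0.0746997 m^2
  Q = 0.0746997 * 1.827 = 0.136476 m^3/s
Step 2 — friction head loss (Darcy-Weisbach):
  hf = 0.0206 * (465/0.3084) * (1.827^2 / (2*9.81))
  hf = 5.28426 m
Step 3 — total head: H = 7 + 5.28426 = 12.2843 m
Step 4 — hydraulic power (P = rho*g*Q*H):
  P = 1000 * 9.81 * 0.136476 * 12.2843 = 16450 W
Therefore the hydraulic power required at the pump = 16450 W.


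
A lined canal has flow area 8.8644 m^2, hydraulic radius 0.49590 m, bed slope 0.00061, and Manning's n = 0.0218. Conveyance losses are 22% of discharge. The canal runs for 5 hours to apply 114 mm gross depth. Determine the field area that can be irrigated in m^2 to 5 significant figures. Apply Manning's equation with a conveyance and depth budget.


Approach: apply Manning's equation with a conveyance and depth budget, Q = (1/n)*A*R^(2/3)*S^(1/2); Q_field = Q*(1-loss); Area = Q_field*t/(d/1000).
Step 1 — canal discharge (Manning's equation):
  Q = (1/0.0218) * 8.8644 * 0.49590^(2/3) * 0.00061^(1/2) = 6.291978 m^3/s
Step 2 — delivered flow: Q_field = 6.291978*(1 - 22/100) = 4.907743 m^3/s
Step 3 — volume delivered: V = 4.907743 * 5*3600 = 88339.37 m^3
Step 4 — area served: A = V / (depth/1000) = 88339.37 / 0.114 = 774910 m^2
Therefore the field area that can be irrigated = 774910 m^2.


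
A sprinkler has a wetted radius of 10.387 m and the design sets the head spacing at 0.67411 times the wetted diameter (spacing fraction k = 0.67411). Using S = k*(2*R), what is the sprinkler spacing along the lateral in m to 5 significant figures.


S = 0.67411 * (2 * 10.387) = 14.004 m
Therefore the sprinkler spacing along the lateral = 14.004 m.


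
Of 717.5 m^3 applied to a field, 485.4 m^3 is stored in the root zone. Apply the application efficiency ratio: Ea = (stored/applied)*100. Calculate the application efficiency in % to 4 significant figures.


Ea = (485.4/717.5)*100 = 67.65 %
Therefore the application efficiency = 67.65 %.


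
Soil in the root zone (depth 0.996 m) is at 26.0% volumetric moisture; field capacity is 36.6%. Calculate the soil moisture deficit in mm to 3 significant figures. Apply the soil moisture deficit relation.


Approach: apply the soil moisture deficit relation, SMD = (FC - theta)/100 * depth * 1000.
SMD = (36.6 - 26.0)/100 * 0.996 * 1000 = 106 mm
Therefore the soil moisture deficit = 106 mm.


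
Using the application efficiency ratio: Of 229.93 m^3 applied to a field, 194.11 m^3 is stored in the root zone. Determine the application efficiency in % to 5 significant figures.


Approach: apply the application efficiency ratio, Ea = (stored/applied)*100.
Ea = (194.11/229.93)*100 = 84.421 %
Therefore the application efficiency = 84.421 %.


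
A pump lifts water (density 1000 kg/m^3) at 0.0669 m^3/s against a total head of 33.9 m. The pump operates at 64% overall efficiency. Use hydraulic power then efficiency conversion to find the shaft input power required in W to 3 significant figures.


Approach: apply hydraulic power then efficiency conversion, P = rho*g*Q*H; P_in = P/eta.
Step 1 — hydraulic power (P = rho*g*Q*H):
  P = 1000 * 9.81 * 0.0669 * 33.9 = 22248 W
Step 2 — input power: P_in = P/eta = 22248 / 0.64 = 34800 W
Therefore the shaft input power required = 34800 W.


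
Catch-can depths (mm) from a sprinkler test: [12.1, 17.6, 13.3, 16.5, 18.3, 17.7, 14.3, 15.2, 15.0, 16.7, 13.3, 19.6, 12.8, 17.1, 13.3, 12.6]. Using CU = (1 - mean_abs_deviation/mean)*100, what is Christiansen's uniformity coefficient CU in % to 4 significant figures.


mean = 15.3375 mm
mean |d_i - mean| = 2.01719 mm
CU = (1 - 2.01719/15.3375)*100 = 86.85 %
Therefore Christiansen's uniformity coefficient CU = 86.85 %.


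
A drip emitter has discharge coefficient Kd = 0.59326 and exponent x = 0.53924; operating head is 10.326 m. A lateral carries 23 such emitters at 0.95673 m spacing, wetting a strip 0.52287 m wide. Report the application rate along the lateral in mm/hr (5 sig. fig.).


Approach: apply the emitter equation with a lateral mass balance, q = Kd*h^x; Q = n*q; rate = Q/(n*spacing*width).
Step 1 — single emitter flow (q = Kd*h^x):
  q = 0.59326 * 10.326^0.53924 = 2.089286 L/hr
Step 2 — total lateral flow: Q = 23 * 2.089286 = 48.05357 L/hr
Step 3 — wetted area: A = 23 * 0.95673 * 0.52287 = 11.50564 m^2
Step 4 — application rate: Q/A = 48.05357/11.50564 = 4.1765 mm/hr
Therefore the application rate along the lateral = 4.1765 mm/hr.


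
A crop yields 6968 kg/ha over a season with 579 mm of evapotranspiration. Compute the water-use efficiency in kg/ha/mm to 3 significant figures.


Approach: apply the water-use efficiency ratio, WUE = yield/ET.
WUE = 6968 / 579 = 12.0 kg/ha/mm
Therefore the water-use efficiency = 12.0 kg/ha/mm.


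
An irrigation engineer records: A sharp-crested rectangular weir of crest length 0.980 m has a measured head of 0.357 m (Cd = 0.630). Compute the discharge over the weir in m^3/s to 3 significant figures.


Approach: apply the rectangular weir equation, Q = (2/3)*Cd*L*sqrt(2g)*H^1.5.
Q = (2/3)*0.630*0.980*sqrt(2*9.81)*0.357^1.5 = 0.389 m^3/s
Therefore the discharge over the weir = 0.389 m^3/s.


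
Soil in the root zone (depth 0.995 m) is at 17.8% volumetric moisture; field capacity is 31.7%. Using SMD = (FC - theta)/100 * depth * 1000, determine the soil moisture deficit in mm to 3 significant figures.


SMD = (31.7 - 17.8)/100 * 0.995 * 1000 = 138 mm
Therefore the soil moisture deficit = 138 mm.


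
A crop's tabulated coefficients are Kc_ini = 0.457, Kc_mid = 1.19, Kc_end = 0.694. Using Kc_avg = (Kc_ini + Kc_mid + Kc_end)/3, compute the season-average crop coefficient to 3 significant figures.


Kc_avg = (0.457 + 1.19 + 0.694)/3 = 0.780
Therefore the season-average crop coefficient = 0.780.


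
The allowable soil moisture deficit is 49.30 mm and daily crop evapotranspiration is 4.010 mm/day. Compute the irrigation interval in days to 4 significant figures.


Approach: apply the irrigation interval relation, interval = SMD / ETc.
interval = 49.30 / 4.010 = 12.29 days
Therefore the irrigation interval = 12.29 days.


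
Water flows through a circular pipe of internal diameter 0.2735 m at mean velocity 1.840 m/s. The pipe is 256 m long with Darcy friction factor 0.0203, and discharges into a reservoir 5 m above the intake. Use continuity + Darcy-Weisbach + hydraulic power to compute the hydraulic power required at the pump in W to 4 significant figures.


Approach: apply continuity + Darcy-Weisbach + hydraulic power, Q = A*v; hf = f*(L/D)*(v^2/(2g)); H = static + hf; P = rho*g*Q*H.
Step 1 — flow rate (continuity, Q = A*v):
  A = pi*(0.2735/2)^2 = 0.0587495 m^2
  Q = 0.0587495 * 1.840 = 0.108099 m^3/s
Step 2 — friction head loss (Darcy-Weisbach):
  hf = 0.0203 * (256/0.2735) * (1.840^2 / (2*9.81))
  hf = 3.27880 m
Step 3 — total head: H = 5 + 3.27880 = 8.27880 m
Step 4 — hydraulic power (P = rho*g*Q*H):
  P = 1000 * 9.81 * 0.108099 * 8.27880 = 8779 W
Therefore the hydraulic power required at the pump = 8779 W.


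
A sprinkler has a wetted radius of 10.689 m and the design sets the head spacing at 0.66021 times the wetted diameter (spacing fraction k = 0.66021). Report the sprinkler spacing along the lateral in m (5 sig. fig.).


Approach: apply the sprinkler spacing rule (spacing as a fraction of wetted diameter), S = k*(2*R).
S = 0.66021 * (2 * 10.689) = 14.114 m
Therefore the sprinkler spacing along the lateral = 14.114 m.


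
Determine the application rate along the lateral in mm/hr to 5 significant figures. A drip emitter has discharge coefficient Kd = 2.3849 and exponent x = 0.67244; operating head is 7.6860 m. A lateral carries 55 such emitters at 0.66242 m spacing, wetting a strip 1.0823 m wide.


Approach: apply the emitter equation with a lateral mass balance, q = Kd*h^x; Q = n*q; rate = Q/(n*spacing*width).
Step 1 — single emitter flow (q = Kd*h^x):
  q = 2.3849 * 7.6860^0.67244 = 9.398327 L/hr
Step 2 — total lateral flow: Q = 55 * 9.398327 = 516.9080 L/hr
Step 3 — wetted area: A = 55 * 0.66242 * 1.0823 = 39.43154 m^2
Step 4 — application rate: Q/A = 516.9080/39.43154 = 13.109 mm/hr
Therefore the application rate along the lateral = 13.109 mm/hr.


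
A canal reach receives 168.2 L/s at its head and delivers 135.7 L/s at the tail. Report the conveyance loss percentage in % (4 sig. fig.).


Approach: apply the conveyance loss ratio, loss% = ((Q_head - Q_tail)/Q_head)*100.
loss = ((168.2 - 135.7)/168.2)*100 = 19.32 %
Therefore the conveyance loss percentage = 19.32 %.


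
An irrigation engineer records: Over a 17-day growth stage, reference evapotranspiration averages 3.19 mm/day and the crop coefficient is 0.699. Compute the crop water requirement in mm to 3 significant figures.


Approach: apply the crop water requirement relation, CWR = ET0 * Kc * days.
CWR = 3.19 * 0.699 * 17 = 37.9 mm
Therefore the crop water requirement = 37.9 mm.


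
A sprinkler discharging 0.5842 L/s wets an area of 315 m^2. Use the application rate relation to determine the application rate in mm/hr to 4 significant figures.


Approach: apply the application rate relation, rate = (Q/A)*3600.
rate = (0.5842 / 315) * 3600 = 6.677 mm/hr
Therefore the application rate = 6.677 mm/hr.


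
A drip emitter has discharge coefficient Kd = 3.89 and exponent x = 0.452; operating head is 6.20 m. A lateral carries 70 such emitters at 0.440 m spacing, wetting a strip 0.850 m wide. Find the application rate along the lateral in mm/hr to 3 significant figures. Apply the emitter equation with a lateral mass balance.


Approach: apply the emitter equation with a lateral mass balance, q = Kd*h^x; Q = n*q; rate = Q/(n*spacing*width).
Step 1 — single emitter flow (q = Kd*h^x):
  q = 3.89 * 6.20^0.452 = 8.8738 L/hr
Step 2 — total lateral flow: Q = 70 * 8.8738 = 621.17 L/hr
Step 3 — wetted area: A = 70 * 0.440 * 0.850 = 26.180 m^2
Step 4 — application rate: Q/A = 621.17/26.180 = 23.7 mm/hr
Therefore the application rate along the lateral = 23.7 mm/hr.


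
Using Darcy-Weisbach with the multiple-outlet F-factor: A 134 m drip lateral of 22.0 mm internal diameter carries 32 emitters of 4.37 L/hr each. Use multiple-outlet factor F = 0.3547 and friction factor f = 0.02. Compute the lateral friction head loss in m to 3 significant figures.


Approach: apply Darcy-Weisbach with the multiple-outlet F-factor, Q = n*q/(3600*1000) m^3/s; v = Q/A; hf = F*f*(L/D)*(v^2/(2g)).
Q = 32*4.37/(3600*1000) = 3.8844e-05 m^3/s
A = pi*(22.0e-3/2)^2 = 3.8013e-04 m^2, so v = Q/A = 0.10219 m/s
hf = 0.3547*0.02*(134/0.0220)*(0.10219^2/(2*9.81)) = 0.0230 m
Therefore the lateral friction head loss = 0.0230 m.


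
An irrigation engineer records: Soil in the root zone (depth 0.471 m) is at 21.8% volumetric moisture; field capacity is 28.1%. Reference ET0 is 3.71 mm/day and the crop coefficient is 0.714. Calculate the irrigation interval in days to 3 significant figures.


Approach: apply soil-water budget scheduling, SMD = (FC-theta)/100*depth*1000; ETc = ET0*Kc; interval = SMD/ETc.
Step 1 — soil moisture deficit:
  SMD = (28.1 - 21.8)/100 * 0.471 * 1000 = 29.673 mm
Step 2 — daily crop ET (ETc = ET0*Kc):
  ETc = 3.71 * 0.714 = 2.6489 mm/day
Step 3 — irrigation interval (SMD/ETc):
  interval = 29.673 / 2.6489 = 11.2 days
Therefore the irrigation interval = 11.2 days.


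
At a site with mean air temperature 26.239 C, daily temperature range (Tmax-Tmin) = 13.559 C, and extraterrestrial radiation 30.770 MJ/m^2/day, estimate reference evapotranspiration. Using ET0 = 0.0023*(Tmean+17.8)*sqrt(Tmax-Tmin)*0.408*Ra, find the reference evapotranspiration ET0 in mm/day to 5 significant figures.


ET0 = 0.0023*(26.239+17.8)*sqrt(13.559)*0.408*30.770 = 4.6824 mm/day
Therefore the reference evapotranspiration ET0 = 4.6824 mm/day.


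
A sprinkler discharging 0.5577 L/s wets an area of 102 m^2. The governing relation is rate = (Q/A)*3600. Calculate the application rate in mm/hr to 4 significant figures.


rate = (0.5577 / 102) * 3600 = 19.68 mm/hr
Therefore the application rate = 19.68 mm/hr.


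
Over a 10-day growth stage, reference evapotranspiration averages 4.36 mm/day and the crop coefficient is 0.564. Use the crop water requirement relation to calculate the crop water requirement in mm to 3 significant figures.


Approach: apply the crop water requirement relation, CWR = ET0 * Kc * days.
CWR = 4.36 * 0.564 * 10 = 24.6 mm
Therefore the crop water requirement = 24.6 mm.


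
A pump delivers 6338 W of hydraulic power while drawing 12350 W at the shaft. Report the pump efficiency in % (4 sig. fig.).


Approach: apply the efficiency ratio, eta = (P_out/P_in)*100.
eta = (6338 / 12350) * 100 = 51.32 %
Therefore the pump efficiency = 51.32 %.


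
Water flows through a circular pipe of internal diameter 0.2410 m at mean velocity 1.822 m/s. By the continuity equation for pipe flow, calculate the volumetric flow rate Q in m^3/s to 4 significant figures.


Approach: apply the continuity equation for pipe flow, Q = A * v with A = pi*(D/2)^2.
A = pi*(0.2410/2)^2 = 0.0456167 m^2
Q = 0.0456167 * 1.822 = 0.08311 m^3/s
Therefore the volumetric flow rate Q = 0.08311 m^3/s.


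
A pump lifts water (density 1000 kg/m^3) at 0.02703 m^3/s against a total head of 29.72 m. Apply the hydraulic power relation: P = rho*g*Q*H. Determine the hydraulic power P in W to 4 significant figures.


P = 1000 * 9.81 * 0.02703 * 29.72 = 7881 W
Therefore the hydraulic power P = 7881 W.


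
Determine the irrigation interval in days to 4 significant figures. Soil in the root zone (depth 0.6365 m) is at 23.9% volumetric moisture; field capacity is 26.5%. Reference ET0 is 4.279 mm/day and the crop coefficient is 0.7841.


Approach: apply soil-water budget scheduling, SMD = (FC-theta)/100*depth*1000; ETc = ET0*Kc; interval = SMD/ETc.
Step 1 — soil moisture deficit:
  SMD = (26.5 - 23.9)/100 * 0.6365 * 1000 = 16.5490 mm
Step 2 — daily crop ET (ETc = ET0*Kc):
  ETc = 4.279 * 0.7841 = 3.35516 mm/day
Step 3 — irrigation interval (SMD/ETc):
  interval = 16.5490 / 3.35516 = 4.932 days
Therefore the irrigation interval = 4.932 days.


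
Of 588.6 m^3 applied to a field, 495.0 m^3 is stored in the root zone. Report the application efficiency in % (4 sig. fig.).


Approach: apply the application efficiency ratio, Ea = (stored/applied)*100.
Ea = (495.0/588.6)*100 = 84.10 %
Therefore the application efficiency = 84.10 %.


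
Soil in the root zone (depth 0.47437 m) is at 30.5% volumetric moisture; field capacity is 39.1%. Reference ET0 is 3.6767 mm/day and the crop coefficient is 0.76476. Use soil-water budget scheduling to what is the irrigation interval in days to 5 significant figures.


Approach: apply soil-water budget scheduling, SMD = (FC-theta)/100*depth*1000; ETc = ET0*Kc; interval = SMD/ETc.
Step 1 — soil moisture deficit:
  SMD = (39.1 - 30.5)/100 * 0.47437 * 1000 = 40.79582 mm
Step 2 — daily crop ET (ETc = ET0*Kc):
  ETc = 3.6767 * 0.76476 = 2.811793 mm/day
Step 3 — irrigation interval (SMD/ETc):
  interval = 40.79582 / 2.811793 = 14.509 days
Therefore the irrigation interval = 14.509 days.


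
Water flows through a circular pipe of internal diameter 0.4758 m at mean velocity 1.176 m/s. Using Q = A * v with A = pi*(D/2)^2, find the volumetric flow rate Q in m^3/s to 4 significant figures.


A = pi*(0.4758/2)^2 = 0.177803 m^2
Q = 0.177803 * 1.176 = 0.2091 m^3/s
Therefore the volumetric flow rate Q = 0.2091 m^3/s.


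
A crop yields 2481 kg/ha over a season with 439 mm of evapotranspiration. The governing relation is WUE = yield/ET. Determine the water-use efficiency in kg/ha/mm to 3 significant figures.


WUE = 2481 / 439 = 5.65 kg/ha/mm
Therefore the water-use efficiency = 5.65 kg/ha/mm.


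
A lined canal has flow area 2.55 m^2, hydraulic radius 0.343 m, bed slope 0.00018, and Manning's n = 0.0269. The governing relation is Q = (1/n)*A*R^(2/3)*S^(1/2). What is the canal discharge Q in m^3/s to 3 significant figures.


Q = (1/0.0269) * 2.55 * 0.343^(2/3) * 0.00018^(1/2) = 0.623 m^3/s
Therefore the canal discharge Q = 0.623 m^3/s.


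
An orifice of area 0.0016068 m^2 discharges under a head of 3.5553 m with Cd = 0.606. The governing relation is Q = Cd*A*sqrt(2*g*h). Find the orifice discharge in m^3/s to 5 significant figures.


Q = 0.606 * 0.0016068 * sqrt(2*9.81*3.5553) = 0.0081325 m^3/s
Therefore the orifice discharge = 0.0081325 m^3/s.


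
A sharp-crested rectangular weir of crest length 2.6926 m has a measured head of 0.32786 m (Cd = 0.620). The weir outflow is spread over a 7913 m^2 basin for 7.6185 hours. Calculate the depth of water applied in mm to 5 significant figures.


Approach: apply the rectangular weir equation with a volume-to-depth conversion, Q = (2/3)*Cd*L*sqrt(2g)*H^1.5; d = Q*t/A * 1000.
Step 1 — weir discharge:
  Q = (2/3)*0.620*2.6926*sqrt(2*9.81)*0.32786^1.5 = 0.9254531 m^3/s
Step 2 — volume: V = 0.9254531 * 7.6185*3600 = 25382.03 m^3
Step 3 — depth: d = V/A * 1000 = 25382.03/7913 * 1000 = 3207.6 mm
Therefore the depth of water applied = 3207.6 mm.


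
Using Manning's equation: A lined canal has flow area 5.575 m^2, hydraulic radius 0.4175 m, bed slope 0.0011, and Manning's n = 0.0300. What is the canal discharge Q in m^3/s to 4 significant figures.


Approach: apply Manning's equation, Q = (1/n)*A*R^(2/3)*S^(1/2).
Q = (1/0.0300) * 5.575 * 0.4175^(2/3) * 0.0011^(1/2) = 3.443 m^3/s
Therefore the canal discharge Q = 3.443 m^3/s.


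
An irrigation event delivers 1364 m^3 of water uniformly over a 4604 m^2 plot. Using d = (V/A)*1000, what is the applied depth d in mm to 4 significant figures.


d = (1364 / 4604) * 1000 = 296.3 mm
Therefore the applied depth d = 296.3 mm.


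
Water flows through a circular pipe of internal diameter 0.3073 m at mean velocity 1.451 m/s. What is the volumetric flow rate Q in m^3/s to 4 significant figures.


Approach: apply the continuity equation for pipe flow, Q = A * v with A = pi*(D/2)^2.
A = pi*(0.3073/2)^2 = 0.0741677 m^2
Q = 0.0741677 * 1.451 = 0.1076 m^3/s
Therefore the volumetric flow rate Q = 0.1076 m^3/s.


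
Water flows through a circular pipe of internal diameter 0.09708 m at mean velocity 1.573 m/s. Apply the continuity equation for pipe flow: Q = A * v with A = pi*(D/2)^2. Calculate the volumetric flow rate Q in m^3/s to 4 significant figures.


A = pi*(0.09708/2)^2 = 0.00740201 m^2
Q = 0.00740201 * 1.573 = 0.01164 m^3/s
Therefore the volumetric flow rate Q = 0.01164 m^3/s.


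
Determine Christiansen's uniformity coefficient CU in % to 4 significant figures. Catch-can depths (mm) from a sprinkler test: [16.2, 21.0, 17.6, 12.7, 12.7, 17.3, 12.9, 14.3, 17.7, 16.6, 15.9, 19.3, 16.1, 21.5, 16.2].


Approach: apply Christiansen's uniformity coefficient, CU = (1 - mean_abs_deviation/mean)*100.
mean = 16.5333 mm
mean |d_i - mean| = 2.03556 mm
CU = (1 - 2.03556/16.5333)*100 = 87.69 %
Therefore Christiansen's uniformity coefficient CU = 87.69 %.


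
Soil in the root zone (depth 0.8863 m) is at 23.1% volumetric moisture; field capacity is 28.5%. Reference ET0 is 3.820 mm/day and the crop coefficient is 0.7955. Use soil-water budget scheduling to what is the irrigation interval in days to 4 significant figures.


Approach: apply soil-water budget scheduling, SMD = (FC-theta)/100*depth*1000; ETc = ET0*Kc; interval = SMD/ETc.
Step 1 — soil moisture deficit:
  SMD = (28.5 - 23.1)/100 * 0.8863 * 1000 = 47.8602 mm
Step 2 — daily crop ET (ETc = ET0*Kc):
  ETc = 3.820 * 0.7955 = 3.03881 mm/day
Step 3 — irrigation interval (SMD/ETc):
  interval = 47.8602 / 3.03881 = 15.75 days
Therefore the irrigation interval = 15.75 days.


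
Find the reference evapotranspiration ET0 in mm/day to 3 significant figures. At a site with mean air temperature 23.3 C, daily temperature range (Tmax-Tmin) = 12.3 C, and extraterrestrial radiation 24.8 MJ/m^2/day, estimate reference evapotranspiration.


Approach: apply the Hargreaves-Samani method, ET0 = 0.0023*(Tmean+17.8)*sqrt(Tmax-Tmin)*0.408*Ra.
ET0 = 0.0023*(23.3+17.8)*sqrt(12.3)*0.408*24.8 = 3.35 mm/day
Therefore the reference evapotranspiration ET0 = 3.35 mm/day.


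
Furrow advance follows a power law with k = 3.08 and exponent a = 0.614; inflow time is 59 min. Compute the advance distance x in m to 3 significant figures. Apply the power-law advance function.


Approach: apply the power-law advance function, x = k*t^a.
x = 3.08 * 59^0.614 = 37.7 m
Therefore the advance distance x = 37.7 m.


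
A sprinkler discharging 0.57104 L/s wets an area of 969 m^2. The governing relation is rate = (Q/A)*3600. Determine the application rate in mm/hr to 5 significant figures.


rate = (0.57104 / 969) * 3600 = 2.1215 mm/hr
Therefore the application rate = 2.1215 mm/hr.


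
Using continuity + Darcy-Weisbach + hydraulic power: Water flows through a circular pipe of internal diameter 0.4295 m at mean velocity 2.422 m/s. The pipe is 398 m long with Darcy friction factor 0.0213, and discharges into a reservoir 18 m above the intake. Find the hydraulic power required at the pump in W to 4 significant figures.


Approach: apply continuity + Darcy-Weisbach + hydraulic power, Q = A*v; hf = f*(L/D)*(v^2/(2g)); H = static + hf; P = rho*g*Q*H.
Step 1 — flow rate (continuity, Q = A*v):
  A = pi*(0.4295/2)^2 = 0.144883 m^2
  Q = 0.144883 * 2.422 = 0.350906 m^3/s
Step 2 — friction head loss (Darcy-Weisbach):
  hf = 0.0213 * (398/0.4295) * (2.422^2 / (2*9.81))
  hf = 5.90131 m
Step 3 — total head: H = 18 + 5.90131 = 23.9013 m
Step 4 — hydraulic power (P = rho*g*Q*H):
  P = 1000 * 9.81 * 0.350906 * 23.9013 = 82280 W
Therefore the hydraulic power required at the pump = 82280 W.


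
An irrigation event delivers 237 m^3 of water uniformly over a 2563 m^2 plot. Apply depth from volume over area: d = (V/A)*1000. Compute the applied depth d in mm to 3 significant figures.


d = (237 / 2563) * 1000 = 92.5 mm
Therefore the applied depth d = 92.5 mm.


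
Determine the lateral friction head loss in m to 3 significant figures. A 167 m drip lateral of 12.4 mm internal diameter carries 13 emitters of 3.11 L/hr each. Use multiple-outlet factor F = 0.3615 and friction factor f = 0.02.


Approach: apply Darcy-Weisbach with the multiple-outlet F-factor, Q = n*q/(3600*1000) m^3/s; v = Q/A; hf = F*f*(L/D)*(v^2/(2g)).
Q = 13*3.11/(3600*1000) = 1.1231e-05 m^3/s
A = pi*(12.4e-3/2)^2 = 1.2076e-04 m^2, so v = Q/A = 0.092997 m/s
hf = 0.3615*0.02*(167/0.0124)*(0.092997^2/(2*9.81)) = 0.0429 m
Therefore the lateral friction head loss = 0.0429 m.


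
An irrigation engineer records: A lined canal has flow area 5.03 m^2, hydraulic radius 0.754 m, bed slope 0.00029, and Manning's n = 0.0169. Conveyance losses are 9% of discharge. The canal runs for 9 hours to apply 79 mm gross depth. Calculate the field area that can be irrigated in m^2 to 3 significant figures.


Approach: apply Manning's equation with a conveyance and depth budget, Q = (1/n)*A*R^(2/3)*S^(1/2); Q_field = Q*(1-loss); Area = Q_field*t/(d/1000).
Step 1 — canal discharge (Manning's equation):
  Q = (1/0.0169) * 5.03 * 0.754^(2/3) * 0.00029^(1/2) = 4.1988 m^3/s
Step 2 — delivered flow: Q_field = 4.1988*(1 - 9/100) = 3.8209 m^3/s
Step 3 — volume delivered: V = 3.8209 * 9*3600 = 123800 m^3
Step 4 — area served: A = V / (depth/1000) = 123800 / 0.079 = 1570000 m^2
Therefore the field area that can be irrigated = 1570000 m^2.


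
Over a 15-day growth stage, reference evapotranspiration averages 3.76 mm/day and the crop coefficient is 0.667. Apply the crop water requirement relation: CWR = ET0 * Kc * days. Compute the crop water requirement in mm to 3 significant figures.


CWR = 3.76 * 0.667 * 15 = 37.6 mm
Therefore the crop water requirement = 37.6 mm.


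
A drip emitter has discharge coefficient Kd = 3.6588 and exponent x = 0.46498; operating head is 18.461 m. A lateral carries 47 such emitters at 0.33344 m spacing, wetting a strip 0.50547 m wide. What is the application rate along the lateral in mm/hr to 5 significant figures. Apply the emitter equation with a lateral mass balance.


Approach: apply the emitter equation with a lateral mass balance, q = Kd*h^x; Q = n*q; rate = Q/(n*spacing*width).
Step 1 — single emitter flow (q = Kd*h^x):
  q = 3.6588 * 18.461^0.46498 = 14.19456 L/hr
Step 2 — total lateral flow: Q = 47 * 14.19456 = 667.1445 L/hr
Step 3 — wetted area: A = 47 * 0.33344 * 0.50547 = 7.921564 m^2
Step 4 — application rate: Q/A = 667.1445/7.921564 = 84.219 mm/hr
Therefore the application rate along the lateral = 84.219 mm/hr.


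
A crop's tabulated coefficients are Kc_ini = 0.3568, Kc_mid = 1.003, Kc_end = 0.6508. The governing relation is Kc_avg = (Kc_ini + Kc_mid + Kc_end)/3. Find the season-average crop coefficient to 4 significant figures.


Kc_avg = (0.3568 + 1.003 + 0.6508)/3 = 0.6702
Therefore the season-average crop coefficient = 0.6702.


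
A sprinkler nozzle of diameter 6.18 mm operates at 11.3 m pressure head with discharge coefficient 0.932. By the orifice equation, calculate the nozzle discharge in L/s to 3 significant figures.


Approach: apply the orifice equation, Q = Cd*A*sqrt(2*g*h), A = pi*(d/2)^2.
A = pi*(6.18e-3/2)^2 = 2.9996e-05 m^2
Q = 0.932 * 2.9996e-05 * sqrt(2*9.81*11.3) * 1000 = 0.416 L/s
Therefore the nozzle discharge = 0.416 L/s.


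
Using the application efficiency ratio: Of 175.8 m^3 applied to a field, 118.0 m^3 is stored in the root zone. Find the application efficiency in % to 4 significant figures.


Approach: apply the application efficiency ratio, Ea = (stored/applied)*100.
Ea = (118.0/175.8)*100 = 67.12 %
Therefore the application efficiency = 67.12 %.


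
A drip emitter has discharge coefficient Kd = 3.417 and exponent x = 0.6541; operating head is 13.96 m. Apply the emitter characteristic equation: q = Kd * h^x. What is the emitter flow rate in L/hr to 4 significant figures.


q = 3.417 * 13.96^0.6541 = 19.17 L/hr
Therefore the emitter flow rate = 19.17 L/hr.


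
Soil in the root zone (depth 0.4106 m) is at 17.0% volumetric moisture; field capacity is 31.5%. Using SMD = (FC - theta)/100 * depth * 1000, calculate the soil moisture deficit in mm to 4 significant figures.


SMD = (31.5 - 17.0)/100 * 0.4106 * 1000 = 59.54 mm
Therefore the soil moisture deficit = 59.54 mm.


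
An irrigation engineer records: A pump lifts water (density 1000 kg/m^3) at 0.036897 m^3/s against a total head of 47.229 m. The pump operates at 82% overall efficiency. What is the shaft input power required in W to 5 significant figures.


Approach: apply hydraulic power then efficiency conversion, P = rho*g*Q*H; P_in = P/eta.
Step 1 — hydraulic power (P = rho*g*Q*H):
  P = 1000 * 9.81 * 0.036897 * 47.229 = 17094.99 W
Step 2 — input power: P_in = P/eta = 17094.99 / 0.82 = 20848 W
Therefore the shaft input power required = 20848 W.


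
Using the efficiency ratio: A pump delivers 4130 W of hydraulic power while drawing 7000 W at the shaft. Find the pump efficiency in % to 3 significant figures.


Approach: apply the efficiency ratio, eta = (P_out/P_in)*100.
eta = (4130 / 7000) * 100 = 59.0 %
Therefore the pump efficiency = 59.0 %.


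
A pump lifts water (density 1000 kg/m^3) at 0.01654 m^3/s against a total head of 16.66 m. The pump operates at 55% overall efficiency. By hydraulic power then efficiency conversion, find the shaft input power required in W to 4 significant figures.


Approach: apply hydraulic power then efficiency conversion, P = rho*g*Q*H; P_in = P/eta.
Step 1 — hydraulic power (P = rho*g*Q*H):
  P = 1000 * 9.81 * 0.01654 * 16.66 = 2703.21 W
Step 2 — input power: P_in = P/eta = 2703.21 / 0.55 = 4915 W
Therefore the shaft input power required = 4915 W.


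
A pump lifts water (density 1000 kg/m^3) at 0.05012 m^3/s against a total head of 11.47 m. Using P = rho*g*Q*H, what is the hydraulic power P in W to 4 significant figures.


P = 1000 * 9.81 * 0.05012 * 11.47 = 5640 W
Therefore the hydraulic power P = 5640 W.


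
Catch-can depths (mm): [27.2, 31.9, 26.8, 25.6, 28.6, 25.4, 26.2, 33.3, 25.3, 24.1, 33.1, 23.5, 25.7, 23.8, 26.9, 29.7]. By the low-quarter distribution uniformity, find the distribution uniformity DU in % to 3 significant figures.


Approach: apply the low-quarter distribution uniformity, DU = (mean of lowest quarter of readings / overall mean)*100.
sorted lowest 4 of 16: [23.5, 23.8, 24.1, 25.3] -> mean = 24.175 mm
overall mean = 27.319 mm
DU = (24.175/27.319)*100 = 88.5 %
Therefore the distribution uniformity DU = 88.5 %.


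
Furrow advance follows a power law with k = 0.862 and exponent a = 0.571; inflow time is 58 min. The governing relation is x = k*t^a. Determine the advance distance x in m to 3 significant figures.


x = 0.862 * 58^0.571 = 8.76 m
Therefore the advance distance x = 8.76 m.


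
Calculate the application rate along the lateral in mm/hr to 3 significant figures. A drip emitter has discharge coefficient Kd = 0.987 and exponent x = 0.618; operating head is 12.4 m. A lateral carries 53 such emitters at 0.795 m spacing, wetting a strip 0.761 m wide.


Approach: apply the emitter equation with a lateral mass balance, q = Kd*h^x; Q = n*q; rate = Q/(n*spacing*width).
Step 1 — single emitter flow (q = Kd*h^x):
  q = 0.987 * 12.4^0.618 = 4.6779 L/hr
Step 2 — total lateral flow: Q = 53 * 4.6779 = 247.93 L/hr
Step 3 — wetted area: A = 53 * 0.795 * 0.761 = 32.065 m^2
Step 4 — application rate: Q/A = 247.93/32.065 = 7.73 mm/hr
Therefore the application rate along the lateral = 7.73 mm/hr.


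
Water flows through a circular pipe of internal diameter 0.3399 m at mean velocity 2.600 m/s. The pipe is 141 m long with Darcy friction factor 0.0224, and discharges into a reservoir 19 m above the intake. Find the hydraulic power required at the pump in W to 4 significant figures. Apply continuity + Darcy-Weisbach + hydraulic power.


Approach: apply continuity + Darcy-Weisbach + hydraulic power, Q = A*v; hf = f*(L/D)*(v^2/(2g)); H = static + hf; P = rho*g*Q*H.
Step 1 — flow rate (continuity, Q = A*v):
  A = pi*(0.3399/2)^2 = 0.0907386 m^2
  Q = 0.0907386 * 2.600 = 0.235920 m^3/s
Step 2 — friction head loss (Darcy-Weisbach):
  hf = 0.0224 * (141/0.3399) * (2.600^2 / (2*9.81))
  hf = 3.20157 m
Step 3 — total head: H = 19 + 3.20157 = 22.2016 m
Step 4 — hydraulic power (P = rho*g*Q*H):
  P = 1000 * 9.81 * 0.235920 * 22.2016 = 51380 W
Therefore the hydraulic power required at the pump = 51380 W.


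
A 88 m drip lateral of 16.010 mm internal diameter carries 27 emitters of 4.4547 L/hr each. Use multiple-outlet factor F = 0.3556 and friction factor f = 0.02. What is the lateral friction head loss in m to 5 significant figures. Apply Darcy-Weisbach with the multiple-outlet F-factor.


Approach: apply Darcy-Weisbach with the multiple-outlet F-factor, Q = n*q/(3600*1000) m^3/s; v = Q/A; hf = F*f*(L/D)*(v^2/(2g)).
Q = 27*4.4547/(3600*1000) = 3.341025e-05 m^3/s
A = pi*(16.010e-3/2)^2 = 2.013133e-04 m^2, so v = Q/A = 0.1659614 m/s
hf = 0.3556*0.02*(88/0.016010)*(0.1659614^2/(2*9.81)) = 0.054878 m
Therefore the lateral friction head loss = 0.054878 m.


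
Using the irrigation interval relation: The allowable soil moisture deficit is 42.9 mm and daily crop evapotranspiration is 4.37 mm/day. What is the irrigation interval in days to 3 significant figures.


Approach: apply the irrigation interval relation, interval = SMD / ETc.
interval = 42.9 / 4.37 = 9.82 days
Therefore the irrigation interval = 9.82 days.


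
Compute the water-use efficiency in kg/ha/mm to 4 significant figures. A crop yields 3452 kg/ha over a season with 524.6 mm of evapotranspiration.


Approach: apply the water-use efficiency ratio, WUE = yield/ET.
WUE = 3452 / 524.6 = 6.580 kg/ha/mm
Therefore the water-use efficiency = 6.580 kg/ha/mm.


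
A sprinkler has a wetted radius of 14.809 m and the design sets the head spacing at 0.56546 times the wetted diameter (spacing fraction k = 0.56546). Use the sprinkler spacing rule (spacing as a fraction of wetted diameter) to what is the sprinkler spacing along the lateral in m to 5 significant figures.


Approach: apply the sprinkler spacing rule (spacing as a fraction of wetted diameter), S = k*(2*R).
S = 0.56546 * (2 * 14.809) = 16.748 m
Therefore the sprinkler spacing along the lateral = 16.748 m.


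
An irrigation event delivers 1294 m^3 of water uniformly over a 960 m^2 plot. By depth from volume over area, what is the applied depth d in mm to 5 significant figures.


Approach: apply depth from volume over area, d = (V/A)*1000.
d = (1294 / 960) * 1000 = 1347.9 mm
Therefore the applied depth d = 1347.9 mm.


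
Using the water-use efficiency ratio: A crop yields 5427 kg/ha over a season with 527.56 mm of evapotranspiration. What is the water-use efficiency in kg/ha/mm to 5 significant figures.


Approach: apply the water-use efficiency ratio, WUE = yield/ET.
WUE = 5427 / 527.56 = 10.287 kg/ha/mm
Therefore the water-use efficiency = 10.287 kg/ha/mm.


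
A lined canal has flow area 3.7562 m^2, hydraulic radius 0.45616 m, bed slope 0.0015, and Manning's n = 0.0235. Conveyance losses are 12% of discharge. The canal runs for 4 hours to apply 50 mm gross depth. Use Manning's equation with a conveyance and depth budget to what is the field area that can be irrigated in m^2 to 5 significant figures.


Approach: apply Manning's equation with a conveyance and depth budget, Q = (1/n)*A*R^(2/3)*S^(1/2); Q_field = Q*(1-loss); Area = Q_field*t/(d/1000).
Step 1 — canal discharge (Manning's equation):
  Q = (1/0.0235) * 3.7562 * 0.45616^(2/3) * 0.0015^(1/2) = 3.668354 m^3/s
Step 2 — delivered flow: Q_field = 3.668354*(1 - 12/100) = 3.228152 m^3/s
Step 3 — volume delivered: V = 3.228152 * 4*3600 = 46485.39 m^3
Step 4 — area served: A = V / (depth/1000) = 46485.39 / 0.05 = 929710 m^2
Therefore the field area that can be irrigated = 929710 m^2.


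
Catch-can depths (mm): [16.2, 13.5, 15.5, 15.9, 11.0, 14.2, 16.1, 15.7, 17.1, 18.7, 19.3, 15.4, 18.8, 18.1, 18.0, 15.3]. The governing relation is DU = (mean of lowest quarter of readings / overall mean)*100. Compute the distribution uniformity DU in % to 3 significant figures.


sorted lowest 4 of 16: [11.0, 13.5, 14.2, 15.3] -> mean = 13.500 mm
overall mean = 16.175 mm
DU = (13.500/16.175)*100 = 83.5 %
Therefore the distribution uniformity DU = 83.5 %.


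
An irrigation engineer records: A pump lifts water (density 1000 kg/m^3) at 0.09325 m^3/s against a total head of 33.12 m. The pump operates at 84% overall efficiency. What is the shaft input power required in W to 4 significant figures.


Approach: apply hydraulic power then efficiency conversion, P = rho*g*Q*H; P_in = P/eta.
Step 1 — hydraulic power (P = rho*g*Q*H):
  P = 1000 * 9.81 * 0.09325 * 33.12 = 30297.6 W
Step 2 — input power: P_in = P/eta = 30297.6 / 0.84 = 36070 W
Therefore the shaft input power required = 36070 W.


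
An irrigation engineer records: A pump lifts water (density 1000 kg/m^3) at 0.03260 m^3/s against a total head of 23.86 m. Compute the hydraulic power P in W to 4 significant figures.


Approach: apply the hydraulic power relation, P = rho*g*Q*H.
P = 1000 * 9.81 * 0.03260 * 23.86 = 7631 W
Therefore the hydraulic power P = 7631 W.


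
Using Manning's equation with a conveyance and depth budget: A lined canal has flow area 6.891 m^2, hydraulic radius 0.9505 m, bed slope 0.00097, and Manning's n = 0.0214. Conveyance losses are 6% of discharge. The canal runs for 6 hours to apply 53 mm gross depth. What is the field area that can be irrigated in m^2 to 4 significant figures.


Approach: apply Manning's equation with a conveyance and depth budget, Q = (1/n)*A*R^(2/3)*S^(1/2); Q_field = Q*(1-loss); Area = Q_field*t/(d/1000).
Step 1 — canal discharge (Manning's equation):
  Q = (1/0.0214) * 6.891 * 0.9505^(2/3) * 0.00097^(1/2) = 9.69518 m^3/s
Step 2 — delivered flow: Q_field = 9.69518*(1 - 6/100) = 9.11347 m^3/s
Step 3 — volume delivered: V = 9.11347 * 6*3600 = 196851 m^3
Step 4 — area served: A = V / (depth/1000) = 196851 / 0.053 = 3714000 m^2
Therefore the field area that can be irrigated = 3714000 m^2.


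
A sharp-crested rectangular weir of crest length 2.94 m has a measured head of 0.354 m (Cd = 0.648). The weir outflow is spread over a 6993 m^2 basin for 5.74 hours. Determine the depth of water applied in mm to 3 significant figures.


Approach: apply the rectangular weir equation with a volume-to-depth conversion, Q = (2/3)*Cd*L*sqrt(2g)*H^1.5; d = Q*t/A * 1000.
Step 1 — weir discharge:
  Q = (2/3)*0.648*2.94*sqrt(2*9.81)*0.354^1.5 = 1.1849 m^3/s
Step 2 — volume: V = 1.1849 * 5.74*3600 = 24485 m^3
Step 3 — depth: d = V/A * 1000 = 24485/6993 * 1000 = 3500 mm
Therefore the depth of water applied = 3500 mm.


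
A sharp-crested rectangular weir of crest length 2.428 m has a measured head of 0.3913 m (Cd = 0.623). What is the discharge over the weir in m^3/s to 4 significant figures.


Approach: apply the rectangular weir equation, Q = (2/3)*Cd*L*sqrt(2g)*H^1.5.
Q = (2/3)*0.623*2.428*sqrt(2*9.81)*0.3913^1.5 = 1.093 m^3/s
Therefore the discharge over the weir = 1.093 m^3/s.
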